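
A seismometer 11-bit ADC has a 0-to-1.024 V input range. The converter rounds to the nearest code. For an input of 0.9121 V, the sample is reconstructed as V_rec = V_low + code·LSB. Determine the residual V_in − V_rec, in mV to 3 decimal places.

0.100 mV

LSB = 1.024/2^11 = 0.500 mV.
(V_in − V_low)/LSB = (0.9121 − 0)/0.0005 = 1824.2000 → code 1824 (round).
Reconstructed: 0.912 V.
Error = 0.9121 − 0.912 = 0.0001 V = 0.100 mV.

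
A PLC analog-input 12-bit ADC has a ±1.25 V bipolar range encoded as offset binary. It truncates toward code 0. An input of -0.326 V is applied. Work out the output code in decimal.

Full-scale span = 2.5 V; LSB = 2.5/2^12 = 0.610 mV.
Input sits at 1513.882 steps above V_low.
Floor → code 1513.

code 1513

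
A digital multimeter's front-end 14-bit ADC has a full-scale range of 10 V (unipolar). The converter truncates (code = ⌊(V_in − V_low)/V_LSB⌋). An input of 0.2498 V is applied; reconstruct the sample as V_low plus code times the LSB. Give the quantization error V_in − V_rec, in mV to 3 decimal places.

0.166 mV

One LSB is 10 V / 16384 = 0.610 mV.
(0.2498 − 0)/0.000610352 = 409.2723; ⌊·⌋ gives code 409.
Reconstructed: 0.24963379 V.
Error = 0.2498 − 0.24963379 = 0.000166211 V = 0.166 mV.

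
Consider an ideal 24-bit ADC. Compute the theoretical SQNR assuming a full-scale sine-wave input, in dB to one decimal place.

146.2 dB

SNR ≈ 6.02·N + 1.76 dB = 6.02·24 + 1.76 = 146.24 dB.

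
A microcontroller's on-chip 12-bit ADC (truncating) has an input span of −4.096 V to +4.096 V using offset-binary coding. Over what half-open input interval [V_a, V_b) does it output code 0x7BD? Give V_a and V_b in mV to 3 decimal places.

[-134.000 mV, -132.000 mV)

LSB = 8.192/2^12 = 2.000 mV.
Code 0x7BD = 1981 decimal.
V_a = V_low + 1981·LSB = -0.134 V; V_b = V_low + 1982·LSB = -0.132 V.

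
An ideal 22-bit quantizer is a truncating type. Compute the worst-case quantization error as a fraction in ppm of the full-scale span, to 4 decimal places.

0.2384 ppm

Truncating → worst-case error = 1 LSB = V_FS/2^22, so 1e+06/4194304 = 0.238419 ppm of full scale.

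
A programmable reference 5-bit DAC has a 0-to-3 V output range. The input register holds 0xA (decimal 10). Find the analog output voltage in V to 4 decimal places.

LSB = 3 V / 2^5 = 93.750 mV.
Code 0xA = 10 decimal.
V_out = 0 + 10 × 0.09375 V = 0.9375 V.

0.9375 V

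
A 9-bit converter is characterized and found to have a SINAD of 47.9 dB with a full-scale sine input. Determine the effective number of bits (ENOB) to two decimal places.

7.66 bits

ENOB = (SINAD − 1.76) / 6.02 = (47.9 − 1.76)/6.02 = 7.664.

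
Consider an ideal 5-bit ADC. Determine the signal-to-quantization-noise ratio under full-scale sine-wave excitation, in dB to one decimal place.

31.9 dB

SNR ≈ 6.02·N + 1.76 dB = 6.02·5 + 1.76 = 31.86 dB.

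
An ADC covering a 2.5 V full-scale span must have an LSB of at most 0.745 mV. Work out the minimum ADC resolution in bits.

12 bits

Number of steps required ≥ 2.5 V / 0.745 mV = 3355.70.
Need 2^N ≥ 3355.70; 2^11 = 2048, 2^12 = 4096.
Minimum N = 12.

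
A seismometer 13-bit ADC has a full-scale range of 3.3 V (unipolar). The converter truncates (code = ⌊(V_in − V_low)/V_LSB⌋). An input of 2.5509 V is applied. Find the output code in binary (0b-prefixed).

With 8192 levels over 3.3 V, one step is 402.83 µV.
(V_in − V_low)/LSB = (2.5509 − 0) / 0.000402832 = 6332.416.
Floor → code 6332.
In binary (0b-prefixed): 0b1100010111100.

code 0b1100010111100 (decimal 6332)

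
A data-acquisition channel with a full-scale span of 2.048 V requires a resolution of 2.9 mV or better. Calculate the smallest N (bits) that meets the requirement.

10 bits

Number of steps required ≥ 2.048 V / 2.9 mV = 706.21.
Need 2^N ≥ 706.21; 2^9 = 512, 2^10 = 1024.
Minimum N = 10.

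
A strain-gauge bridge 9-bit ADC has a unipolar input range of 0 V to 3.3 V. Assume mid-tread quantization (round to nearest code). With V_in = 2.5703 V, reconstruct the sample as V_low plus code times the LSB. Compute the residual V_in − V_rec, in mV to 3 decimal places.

-1.380 mV

One LSB is 3.3 V / 512 = 6.445 mV.
(V_in − V_low)/LSB = (2.5703 − 0)/0.00644531 = 398.7859 → code 399 (round).
Reconstructed: 2.5716797 V.
V_in − V_rec = -0.00137969 V = -1.380 mV.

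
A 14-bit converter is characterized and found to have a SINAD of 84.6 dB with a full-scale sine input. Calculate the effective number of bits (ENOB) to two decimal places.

13.76 bits

ENOB = (SINAD − 1.76) / 6.02 = (84.6 − 1.76)/6.02 = 13.761.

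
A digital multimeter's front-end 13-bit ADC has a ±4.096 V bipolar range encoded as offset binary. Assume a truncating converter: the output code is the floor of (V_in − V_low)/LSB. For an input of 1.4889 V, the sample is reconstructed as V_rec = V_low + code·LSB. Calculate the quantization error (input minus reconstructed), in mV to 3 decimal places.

0.900 mV

Step size: 8.192 V ÷ 2^13 = 1.000 mV.
(1.4889 − (−4.096))/0.001 = 5584.9000; ⌊·⌋ gives code 5584.
V_rec = (−4.096) + 5584·0.001 = 1.488 V.
V_in − V_rec = 0.0009 V = 0.900 mV.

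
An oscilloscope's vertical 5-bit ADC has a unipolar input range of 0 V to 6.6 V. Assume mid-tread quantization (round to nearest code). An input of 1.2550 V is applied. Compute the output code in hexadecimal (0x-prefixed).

Full-scale span = 6.6 V; LSB = 6.6/2^5 = 206.250 mV.
(V_in − V_low)/LSB = (1.2550 − 0) / 0.20625 = 6.085.
So the output code is 6.
In hexadecimal (0x-prefixed): 0x6.

code 0x6 (decimal 6)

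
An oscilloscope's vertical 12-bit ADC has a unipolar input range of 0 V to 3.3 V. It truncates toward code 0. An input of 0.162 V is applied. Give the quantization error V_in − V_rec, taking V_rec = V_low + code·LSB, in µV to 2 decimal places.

61.52 µV

Step size: 3.3 V ÷ 2^12 = 0.806 mV.
(V_in − V_low)/LSB = (0.162 − 0)/0.000805664 = 201.0764 → code 201 (floor).
V_rec = 0 + 201·0.000805664 = 0.16193848 V.
V_in − V_rec = 6.15234e-05 V = 61.52 µV.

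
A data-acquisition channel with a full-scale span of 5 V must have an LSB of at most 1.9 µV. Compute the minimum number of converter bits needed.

Number of steps required ≥ 5 V / 1.9 µV = 2631578.95.
Need 2^N ≥ 2631578.95; 2^21 = 2097152, 2^22 = 4194304.
Minimum N = 22.

22 bits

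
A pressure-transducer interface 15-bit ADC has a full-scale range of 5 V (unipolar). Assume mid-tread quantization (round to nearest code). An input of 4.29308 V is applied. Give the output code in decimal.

code 28135

LSB = 5 V / 32768 = 152.59 µV.
(V_in − V_low)/LSB = (4.29308 − 0) / 0.000152588 = 28135.129.
Round → code 28135.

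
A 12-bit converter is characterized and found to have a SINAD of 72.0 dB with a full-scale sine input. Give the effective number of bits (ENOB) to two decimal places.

ENOB = (SINAD − 1.76) / 6.02 = (72.0 − 1.76)/6.02 = 11.668.

11.67 bits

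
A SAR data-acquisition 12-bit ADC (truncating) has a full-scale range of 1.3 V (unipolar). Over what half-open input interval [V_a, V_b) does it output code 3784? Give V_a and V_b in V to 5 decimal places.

[1.20098 V, 1.20129 V)

LSB = 1.3/2^12 = 317.38 µV.
V_a = V_low + 3784·LSB = 1.20098 V; V_b = V_low + 3785·LSB = 1.20129 V.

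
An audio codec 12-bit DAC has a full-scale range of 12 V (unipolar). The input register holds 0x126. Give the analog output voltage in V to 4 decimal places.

LSB = 12 V / 2^12 = 2.930 mV.
Code 0x126 = 294 decimal.
V_out = 0 + 294 × 0.00292969 V = 0.861328 V.

0.8613 V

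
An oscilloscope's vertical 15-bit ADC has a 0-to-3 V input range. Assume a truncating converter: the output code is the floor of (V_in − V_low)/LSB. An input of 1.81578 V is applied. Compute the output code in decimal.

code 19833

LSB = 3 V / 32768 = 91.55 µV.
(1.81578 − 0) / 9.15527e-05 = 19833.160 LSBs.
⌊·⌋(19833.160) = 19833.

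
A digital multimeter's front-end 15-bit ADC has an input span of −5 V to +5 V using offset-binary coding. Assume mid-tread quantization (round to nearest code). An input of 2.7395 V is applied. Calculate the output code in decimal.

LSB = 10 V / 32768 = 305.18 µV.
Input sits at 25360.794 steps above V_low.
Round → code 25361.

code 25361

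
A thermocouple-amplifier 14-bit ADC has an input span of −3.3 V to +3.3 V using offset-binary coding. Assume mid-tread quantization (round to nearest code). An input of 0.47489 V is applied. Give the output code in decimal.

With 16384 levels over 6.6 V, one step is 402.83 µV.
(V_in − V_low)/LSB = (0.47489 − (−3.3)) / 0.000402832 = 9370.878.
round(9370.878) = 9371.

code 9371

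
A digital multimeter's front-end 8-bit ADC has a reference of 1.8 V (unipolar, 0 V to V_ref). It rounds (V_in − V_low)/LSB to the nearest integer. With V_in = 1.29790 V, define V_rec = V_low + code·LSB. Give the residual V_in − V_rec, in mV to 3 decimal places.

-2.881 mV

Step size: 1.8 V ÷ 2^8 = 7.031 mV.
Scaled input = 184.5902 LSBs, so code = 185.
V_rec = 0 + 185·0.00703125 = 1.3007812 V.
Error = 1.29790 − 1.3007812 = -0.00288125 V = -2.881 mV.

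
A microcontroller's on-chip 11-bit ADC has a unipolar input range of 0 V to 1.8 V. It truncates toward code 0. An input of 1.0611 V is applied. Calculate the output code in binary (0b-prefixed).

Full-scale span = 1.8 V; LSB = 1.8/2^11 = 0.879 mV.
(V_in − V_low)/LSB = (1.0611 − 0) / 0.000878906 = 1207.296.
⌊·⌋(1207.296) = 1207.
In binary (0b-prefixed): 0b10010110111.

code 0b10010110111 (decimal 1207)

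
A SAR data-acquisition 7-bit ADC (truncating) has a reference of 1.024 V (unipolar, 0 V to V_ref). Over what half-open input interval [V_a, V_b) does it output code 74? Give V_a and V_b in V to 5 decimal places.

[0.59200 V, 0.60000 V)

LSB = 1.024/2^7 = 8.000 mV.
V_a = V_low + 74·LSB = 0.592 V; V_b = V_low + 75·LSB = 0.6 V.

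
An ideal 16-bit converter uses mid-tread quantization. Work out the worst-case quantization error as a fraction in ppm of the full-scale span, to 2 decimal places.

Rounding → worst-case error = ½ LSB = V_FS/2^17, so 1e+06/131072 = 7.62939 ppm of full scale.

7.63 ppm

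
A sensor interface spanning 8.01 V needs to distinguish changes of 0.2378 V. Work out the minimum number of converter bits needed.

Number of steps required ≥ 8.01 V / 0.2378 V = 33.68.
Need 2^N ≥ 33.68; 2^5 = 32, 2^6 = 64.
Minimum N = 6.

6 bits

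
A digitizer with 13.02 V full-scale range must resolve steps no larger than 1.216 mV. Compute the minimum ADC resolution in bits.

Number of steps required ≥ 13.02 V / 1.216 mV = 10707.24.
Need 2^N ≥ 10707.24; 2^13 = 8192, 2^14 = 16384.
Minimum N = 14.

14 bits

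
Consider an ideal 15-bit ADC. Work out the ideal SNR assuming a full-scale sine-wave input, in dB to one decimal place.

SNR ≈ 6.02·N + 1.76 dB = 6.02·15 + 1.76 = 92.06 dB.

92.1 dB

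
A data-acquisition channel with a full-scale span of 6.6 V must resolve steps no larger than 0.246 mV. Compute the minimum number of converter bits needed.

Number of steps required ≥ 6.6 V / 0.246 mV = 26829.27.
Need 2^N ≥ 26829.27; 2^14 = 16384, 2^15 = 32768.
Minimum N = 15.

15 bits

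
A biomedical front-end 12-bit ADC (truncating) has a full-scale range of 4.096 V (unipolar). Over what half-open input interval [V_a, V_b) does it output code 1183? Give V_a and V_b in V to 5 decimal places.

[1.18300 V, 1.18400 V)

LSB = 4.096/2^12 = 1.000 mV.
V_a = V_low + 1183·LSB = 1.183 V; V_b = V_low + 1184·LSB = 1.184 V.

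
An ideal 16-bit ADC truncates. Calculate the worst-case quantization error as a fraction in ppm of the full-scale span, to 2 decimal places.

15.26 ppm

Truncating → worst-case error = 1 LSB = V_FS/2^16, so 1e+06/65536 = 15.2588 ppm of full scale.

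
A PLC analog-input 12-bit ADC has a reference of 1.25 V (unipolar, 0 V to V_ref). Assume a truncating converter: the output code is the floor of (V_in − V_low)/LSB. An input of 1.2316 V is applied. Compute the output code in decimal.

With 4096 levels over 1.25 V, one step is 305.18 µV.
(V_in − V_low)/LSB = (1.2316 − 0) / 0.000305176 = 4035.707.
So the output code is 4035.

code 4035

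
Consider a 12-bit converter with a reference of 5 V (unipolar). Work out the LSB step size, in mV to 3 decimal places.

Full-scale span = 5 V.
LSB = 5 / 2^12 = 5 / 4096 = 0.0012207 V = 1.221 mV.

1.221 mV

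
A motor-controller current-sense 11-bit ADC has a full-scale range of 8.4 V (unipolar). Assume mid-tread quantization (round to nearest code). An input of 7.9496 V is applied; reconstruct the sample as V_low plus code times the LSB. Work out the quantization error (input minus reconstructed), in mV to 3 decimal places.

0.772 mV

Step size: 8.4 V ÷ 2^11 = 4.102 mV.
Scaled input = 1938.1882 LSBs, so code = 1938.
V_rec = 0 + 1938·0.00410156 = 7.9488281 V.
Error = 7.9496 − 7.9488281 = 0.000771875 V = 0.772 mV.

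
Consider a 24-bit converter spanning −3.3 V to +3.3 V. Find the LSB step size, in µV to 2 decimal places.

0.39 µV

Full-scale span = 6.6 V.
LSB = 6.6 / 2^24 = 6.6 / 16777216 = 3.93391e-07 V = 0.39 µV.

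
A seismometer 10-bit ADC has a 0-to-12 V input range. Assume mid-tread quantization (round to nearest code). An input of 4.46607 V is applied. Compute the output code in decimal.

code 381

Full-scale span = 12 V; LSB = 12/2^10 = 11.719 mV.
Input sits at 381.105 steps above V_low.
Round → code 381.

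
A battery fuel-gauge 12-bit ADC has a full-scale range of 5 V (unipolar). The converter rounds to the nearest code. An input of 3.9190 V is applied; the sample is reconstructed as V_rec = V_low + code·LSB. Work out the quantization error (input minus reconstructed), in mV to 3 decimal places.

0.543 mV

LSB = 5/2^12 = 1.221 mV.
(3.9190 − 0)/0.0012207 = 3210.4448; round gives code 3210.
V_rec = 0 + 3210·0.0012207 = 3.918457 V.
Difference: 0.000542969 V → 0.543 mV.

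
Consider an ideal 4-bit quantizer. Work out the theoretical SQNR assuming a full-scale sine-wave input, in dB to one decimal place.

25.8 dB

SNR ≈ 6.02·N + 1.76 dB = 6.02·4 + 1.76 = 25.84 dB.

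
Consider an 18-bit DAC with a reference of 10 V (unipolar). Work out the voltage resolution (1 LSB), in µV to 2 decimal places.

Full-scale span = 10 V.
LSB = 10 / 2^18 = 10 / 262144 = 3.8147e-05 V = 38.15 µV.

38.15 µV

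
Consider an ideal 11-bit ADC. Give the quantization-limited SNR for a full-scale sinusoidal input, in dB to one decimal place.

SNR ≈ 6.02·N + 1.76 dB = 6.02·11 + 1.76 = 67.98 dB.

68.0 dB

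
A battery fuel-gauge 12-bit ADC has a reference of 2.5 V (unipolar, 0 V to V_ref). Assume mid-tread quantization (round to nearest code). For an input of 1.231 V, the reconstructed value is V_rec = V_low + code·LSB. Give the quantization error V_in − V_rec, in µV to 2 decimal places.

One LSB is 2.5 V / 4096 = 0.610 mV.
(V_in − V_low)/LSB = (1.231 − 0)/0.000610352 = 2016.8704 → code 2017 (round).
V_rec = 0 + 2017·0.000610352 = 1.2310791 V.
Difference: -7.91016e-05 V → -79.10 µV.

-79.10 µV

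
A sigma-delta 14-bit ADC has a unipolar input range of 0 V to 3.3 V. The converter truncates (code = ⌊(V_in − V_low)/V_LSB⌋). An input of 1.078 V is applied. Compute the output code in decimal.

code 5352

LSB = 3.3 V / 16384 = 201.42 µV.
Input sits at 5352.107 steps above V_low.
⌊·⌋(5352.107) = 5352.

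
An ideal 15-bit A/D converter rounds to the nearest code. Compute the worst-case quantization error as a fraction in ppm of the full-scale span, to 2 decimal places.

15.26 ppm

Rounding → worst-case error = ½ LSB = V_FS/2^16, so 1e+06/65536 = 15.2588 ppm of full scale.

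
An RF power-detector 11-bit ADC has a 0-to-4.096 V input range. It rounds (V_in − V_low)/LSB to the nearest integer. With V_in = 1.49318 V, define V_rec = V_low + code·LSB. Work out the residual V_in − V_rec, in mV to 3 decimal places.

-0.820 mV

Step size: 4.096 V ÷ 2^11 = 2.000 mV.
(1.49318 − 0)/0.002 = 746.5900; round gives code 747.
Reconstructed: 1.494 V.
Difference: -0.00082 V → -0.820 mV.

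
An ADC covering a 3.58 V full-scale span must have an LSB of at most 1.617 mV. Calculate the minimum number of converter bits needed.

12 bits

Number of steps required ≥ 3.58 V / 1.617 mV = 2213.98.
Need 2^N ≥ 2213.98; 2^11 = 2048, 2^12 = 4096.
Minimum N = 12.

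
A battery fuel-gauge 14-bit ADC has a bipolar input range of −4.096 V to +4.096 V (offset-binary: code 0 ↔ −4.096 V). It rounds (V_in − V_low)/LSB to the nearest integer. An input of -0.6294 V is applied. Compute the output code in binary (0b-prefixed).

code 0b1101100010101 (decimal 6933)

Full-scale span = 8.192 V; LSB = 8.192/2^14 = 0.500 mV.
Input sits at 6933.200 steps above V_low.
round(6933.200) = 6933.
In binary (0b-prefixed): 0b1101100010101.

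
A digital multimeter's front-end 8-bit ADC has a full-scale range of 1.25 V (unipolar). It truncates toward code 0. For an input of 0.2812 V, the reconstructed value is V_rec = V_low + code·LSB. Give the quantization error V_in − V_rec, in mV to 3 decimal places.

2.880 mV

One LSB is 1.25 V / 256 = 4.883 mV.
Scaled input = 57.5898 LSBs, so code = 57.
Code 57 maps back to 0 + 57×0.00488281 V = 0.27832031 V.
Difference: 0.00287969 V → 2.880 mV.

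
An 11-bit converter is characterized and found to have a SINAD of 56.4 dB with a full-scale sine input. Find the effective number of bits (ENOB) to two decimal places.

9.08 bits

ENOB = (SINAD − 1.76) / 6.02 = (56.4 − 1.76)/6.02 = 9.076.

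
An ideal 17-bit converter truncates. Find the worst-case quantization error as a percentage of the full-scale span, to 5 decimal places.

0.00076 %

Truncating → worst-case error = 1 LSB = V_FS/2^17, so 100/131072 = 0.000762939 % of full scale.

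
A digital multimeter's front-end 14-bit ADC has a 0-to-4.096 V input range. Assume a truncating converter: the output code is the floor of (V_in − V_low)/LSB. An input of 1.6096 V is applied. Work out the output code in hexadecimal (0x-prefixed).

With 16384 levels over 4.096 V, one step is 250.00 µV.
(V_in − V_low)/LSB = (1.6096 − 0) / 0.00025 = 6438.400.
So the output code is 6438.
In hexadecimal (0x-prefixed): 0x1926.

code 0x1926 (decimal 6438)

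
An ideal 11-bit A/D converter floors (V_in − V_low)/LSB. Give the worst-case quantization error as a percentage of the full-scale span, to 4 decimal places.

Truncating → worst-case error = 1 LSB = V_FS/2^11, so 100/2048 = 0.0488281 % of full scale.

0.0488 %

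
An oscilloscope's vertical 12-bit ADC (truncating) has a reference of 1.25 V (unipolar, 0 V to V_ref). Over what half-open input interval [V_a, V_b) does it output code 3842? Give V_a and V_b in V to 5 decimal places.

LSB = 1.25/2^12 = 305.18 µV.
V_a = V_low + 3842·LSB = 1.17249 V; V_b = V_low + 3843·LSB = 1.17279 V.

[1.17249 V, 1.17279 V)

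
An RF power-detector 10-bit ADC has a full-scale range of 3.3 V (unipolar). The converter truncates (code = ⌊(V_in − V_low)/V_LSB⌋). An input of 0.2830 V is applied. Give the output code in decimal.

Full-scale span = 3.3 V; LSB = 3.3/2^10 = 3.223 mV.
(V_in − V_low)/LSB = (0.2830 − 0) / 0.00322266 = 87.816.
Floor → code 87.

code 87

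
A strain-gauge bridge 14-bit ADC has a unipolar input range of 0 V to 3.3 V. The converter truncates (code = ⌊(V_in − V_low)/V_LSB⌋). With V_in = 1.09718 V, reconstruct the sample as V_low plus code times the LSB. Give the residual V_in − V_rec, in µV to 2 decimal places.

LSB = 3.3/2^14 = 201.42 µV.
Scaled input = 5447.3325 LSBs, so code = 5447.
Reconstructed: 1.097113 V.
Error = 1.09718 − 1.097113 = 6.69629e-05 V = 66.96 µV.

66.96 µV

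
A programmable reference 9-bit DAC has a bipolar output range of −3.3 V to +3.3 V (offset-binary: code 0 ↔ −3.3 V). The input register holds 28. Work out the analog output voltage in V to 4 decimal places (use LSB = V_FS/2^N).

-2.9391 V

LSB = 6.6 V / 2^9 = 12.891 mV.
V_out = (−3.3) + 28 × 0.0128906 V = -2.93906 V.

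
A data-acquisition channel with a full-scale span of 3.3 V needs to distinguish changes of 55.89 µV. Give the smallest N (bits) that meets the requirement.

Number of steps required ≥ 3.3 V / 55.89 µV = 59044.55.
Need 2^N ≥ 59044.55; 2^15 = 32768, 2^16 = 65536.
Minimum N = 16.

16 bits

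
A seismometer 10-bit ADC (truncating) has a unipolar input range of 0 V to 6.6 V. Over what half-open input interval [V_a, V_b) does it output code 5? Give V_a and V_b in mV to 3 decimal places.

LSB = 6.6/2^10 = 6.445 mV.
V_a = V_low + 5·LSB = 0.0322266 V; V_b = V_low + 6·LSB = 0.0386719 V.

[32.227 mV, 38.672 mV)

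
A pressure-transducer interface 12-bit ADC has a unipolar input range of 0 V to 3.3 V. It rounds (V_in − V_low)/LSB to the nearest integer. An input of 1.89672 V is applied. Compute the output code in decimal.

With 4096 levels over 3.3 V, one step is 0.806 mV.
Input sits at 2354.232 steps above V_low.
round(2354.232) = 2354.

code 2354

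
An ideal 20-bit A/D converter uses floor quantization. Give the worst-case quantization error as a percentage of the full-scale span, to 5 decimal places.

Truncating → worst-case error = 1 LSB = V_FS/2^20, so 100/1048576 = 9.53674e-05 % of full scale.

0.00010 %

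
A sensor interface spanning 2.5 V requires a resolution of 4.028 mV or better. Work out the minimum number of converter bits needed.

10 bits

Number of steps required ≥ 2.5 V / 4.028 mV = 620.66.
Need 2^N ≥ 620.66; 2^9 = 512, 2^10 = 1024.
Minimum N = 10.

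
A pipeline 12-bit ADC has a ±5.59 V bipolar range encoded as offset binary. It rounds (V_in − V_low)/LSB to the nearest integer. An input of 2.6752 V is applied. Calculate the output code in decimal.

code 3028

LSB = 11.18 V / 4096 = 2.729 mV.
(V_in − V_low)/LSB = (2.6752 − (−5.59)) / 0.00272949 = 3028.109.
Round → code 3028.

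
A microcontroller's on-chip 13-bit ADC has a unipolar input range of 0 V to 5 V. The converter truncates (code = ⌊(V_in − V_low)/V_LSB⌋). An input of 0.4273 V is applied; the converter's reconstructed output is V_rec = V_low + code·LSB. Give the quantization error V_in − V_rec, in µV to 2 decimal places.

53.91 µV

Step size: 5 V ÷ 2^13 = 0.610 mV.
(V_in − V_low)/LSB = (0.4273 − 0)/0.000610352 = 700.0883 → code 700 (floor).
Reconstructed: 0.42724609 V.
Difference: 5.39062e-05 V → 53.91 µV.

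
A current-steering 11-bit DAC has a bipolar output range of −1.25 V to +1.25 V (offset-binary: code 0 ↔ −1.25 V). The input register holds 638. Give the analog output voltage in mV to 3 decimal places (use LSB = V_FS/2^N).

LSB = 2.5 V / 2^11 = 1.221 mV.
V_out = (−1.25) + 638 × 0.0012207 V = -0.471191 V.
= -471.191 mV.

-471.191 mV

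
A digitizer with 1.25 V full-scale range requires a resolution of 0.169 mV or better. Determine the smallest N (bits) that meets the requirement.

Number of steps required ≥ 1.25 V / 0.169 mV = 7396.45.
Need 2^N ≥ 7396.45; 2^12 = 4096, 2^13 = 8192.
Minimum N = 13.

13 bits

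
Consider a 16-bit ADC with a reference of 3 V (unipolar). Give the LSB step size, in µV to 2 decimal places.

Full-scale span = 3 V.
LSB = 3 / 2^16 = 3 / 65536 = 4.57764e-05 V = 45.78 µV.

45.78 µV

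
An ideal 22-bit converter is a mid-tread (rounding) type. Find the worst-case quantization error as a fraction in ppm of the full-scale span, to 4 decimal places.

0.1192 ppm

Rounding → worst-case error = ½ LSB = V_FS/2^23, so 1e+06/8388608 = 0.119209 ppm of full scale.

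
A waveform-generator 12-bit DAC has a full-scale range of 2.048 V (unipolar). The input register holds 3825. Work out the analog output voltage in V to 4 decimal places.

LSB = 2.048 V / 2^12 = 0.500 mV.
V_out = 0 + 3825 × 0.0005 V = 1.9125 V.

1.9125 V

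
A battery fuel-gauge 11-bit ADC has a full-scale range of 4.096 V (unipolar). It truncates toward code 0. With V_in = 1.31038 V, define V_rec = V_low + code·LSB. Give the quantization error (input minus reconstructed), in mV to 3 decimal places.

LSB = 4.096/2^11 = 2.000 mV.
Scaled input = 655.1900 LSBs, so code = 655.
Code 655 maps back to 0 + 655×0.002 V = 1.31 V.
Difference: 0.00038 V → 0.380 mV.

0.380 mV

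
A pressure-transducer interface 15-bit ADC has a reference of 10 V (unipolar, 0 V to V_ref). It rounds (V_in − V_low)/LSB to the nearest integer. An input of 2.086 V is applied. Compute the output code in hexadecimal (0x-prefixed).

code 0x1AB3 (decimal 6835)

Full-scale span = 10 V; LSB = 10/2^15 = 305.18 µV.
Input sits at 6835.405 steps above V_low.
So the output code is 6835.
In hexadecimal (0x-prefixed): 0x1AB3.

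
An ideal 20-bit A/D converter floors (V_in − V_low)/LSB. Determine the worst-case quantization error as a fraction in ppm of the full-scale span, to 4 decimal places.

Truncating → worst-case error = 1 LSB = V_FS/2^20, so 1e+06/1048576 = 0.953674 ppm of full scale.

0.9537 ppm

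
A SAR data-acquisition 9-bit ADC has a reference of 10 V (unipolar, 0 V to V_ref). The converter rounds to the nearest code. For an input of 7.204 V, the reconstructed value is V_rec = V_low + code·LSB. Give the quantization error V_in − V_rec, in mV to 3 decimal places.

LSB = 10/2^9 = 19.531 mV.
Scaled input = 368.8448 LSBs, so code = 369.
Reconstructed: 7.2070312 V.
Difference: -0.00303125 V → -3.031 mV.

-3.031 mV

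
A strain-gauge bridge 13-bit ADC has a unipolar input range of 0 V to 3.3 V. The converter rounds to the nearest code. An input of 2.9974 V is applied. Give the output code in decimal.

Full-scale span = 3.3 V; LSB = 3.3/2^13 = 402.83 µV.
Input sits at 7440.818 steps above V_low.
So the output code is 7441.

code 7441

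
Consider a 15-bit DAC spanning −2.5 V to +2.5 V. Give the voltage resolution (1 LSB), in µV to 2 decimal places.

152.59 µV

Full-scale span = 5 V.
LSB = 5 / 2^15 = 5 / 32768 = 0.000152588 V = 152.59 µV.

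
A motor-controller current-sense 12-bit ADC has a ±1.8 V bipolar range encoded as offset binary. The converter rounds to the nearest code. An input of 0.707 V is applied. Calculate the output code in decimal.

code 2852

With 4096 levels over 3.6 V, one step is 0.879 mV.
(V_in − V_low)/LSB = (0.707 − (−1.8)) / 0.000878906 = 2852.409.
Round → code 2852.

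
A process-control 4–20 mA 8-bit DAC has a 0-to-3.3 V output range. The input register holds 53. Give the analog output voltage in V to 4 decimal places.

LSB = 3.3 V / 2^8 = 12.891 mV.
V_out = 0 + 53 × 0.0128906 V = 0.683203 V.

0.6832 V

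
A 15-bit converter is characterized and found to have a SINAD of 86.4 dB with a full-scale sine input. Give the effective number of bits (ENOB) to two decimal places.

ENOB = (SINAD − 1.76) / 6.02 = (86.4 − 1.76)/6.02 = 14.060.

14.06 bits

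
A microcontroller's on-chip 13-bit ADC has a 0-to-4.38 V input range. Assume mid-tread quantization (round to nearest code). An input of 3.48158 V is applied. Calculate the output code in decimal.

With 8192 levels over 4.38 V, one step is 0.535 mV.
Input sits at 6511.667 steps above V_low.
round(6511.667) = 6512.

code 6512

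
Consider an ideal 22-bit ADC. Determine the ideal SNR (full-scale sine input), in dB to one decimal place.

134.2 dB

SNR ≈ 6.02·N + 1.76 dB = 6.02·22 + 1.76 = 134.20 dB.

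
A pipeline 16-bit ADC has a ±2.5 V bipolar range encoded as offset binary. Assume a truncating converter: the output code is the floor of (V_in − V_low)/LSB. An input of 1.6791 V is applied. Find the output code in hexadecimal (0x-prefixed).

code 0xD5F8 (decimal 54776)

With 65536 levels over 5 V, one step is 76.29 µV.
(V_in − V_low)/LSB = (1.6791 − (−2.5)) / 7.62939e-05 = 54776.300.
So the output code is 54776.
In hexadecimal (0x-prefixed): 0xD5F8.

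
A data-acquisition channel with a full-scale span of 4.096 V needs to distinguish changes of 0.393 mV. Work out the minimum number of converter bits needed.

Number of steps required ≥ 4.096 V / 0.393 mV = 10422.39.
Need 2^N ≥ 10422.39; 2^13 = 8192, 2^14 = 16384.
Minimum N = 14.

14 bits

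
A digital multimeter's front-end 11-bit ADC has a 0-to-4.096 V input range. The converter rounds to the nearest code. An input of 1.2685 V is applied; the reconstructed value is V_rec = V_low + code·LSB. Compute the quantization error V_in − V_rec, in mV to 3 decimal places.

0.500 mV

One LSB is 4.096 V / 2048 = 2.000 mV.
(1.2685 − 0)/0.002 = 634.2500; round gives code 634.
V_rec = 0 + 634·0.002 = 1.268 V.
Difference: 0.0005 V → 0.500 mV.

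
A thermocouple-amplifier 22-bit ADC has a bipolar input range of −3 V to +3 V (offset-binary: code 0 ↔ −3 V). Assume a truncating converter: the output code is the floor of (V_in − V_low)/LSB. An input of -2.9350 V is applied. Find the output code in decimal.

Full-scale span = 6 V; LSB = 6/2^22 = 1.43 µV.
(V_in − V_low)/LSB = (-2.9350 − (−3)) / 1.43051e-06 = 45438.293.
Floor → code 45438.

code 45438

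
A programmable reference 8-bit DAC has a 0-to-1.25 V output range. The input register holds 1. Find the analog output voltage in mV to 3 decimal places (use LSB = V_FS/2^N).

LSB = 1.25 V / 2^8 = 4.883 mV.
V_out = 0 + 1 × 0.00488281 V = 0.00488281 V.
= 4.883 mV.

4.883 mV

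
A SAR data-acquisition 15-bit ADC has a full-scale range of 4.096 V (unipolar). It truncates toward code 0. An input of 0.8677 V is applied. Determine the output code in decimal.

code 6941

LSB = 4.096 V / 32768 = 125.00 µV.
(V_in − V_low)/LSB = (0.8677 − 0) / 0.000125 = 6941.600.
⌊·⌋(6941.600) = 6941.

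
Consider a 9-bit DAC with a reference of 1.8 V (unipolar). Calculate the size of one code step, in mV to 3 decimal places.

3.516 mV

Full-scale span = 1.8 V.
LSB = 1.8 / 2^9 = 1.8 / 512 = 0.00351563 V = 3.516 mV.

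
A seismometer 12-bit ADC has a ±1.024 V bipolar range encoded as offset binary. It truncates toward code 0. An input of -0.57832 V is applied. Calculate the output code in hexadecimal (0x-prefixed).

LSB = 2.048 V / 4096 = 0.500 mV.
(-0.57832 − (−1.024)) / 0.0005 = 891.360 LSBs.
Floor → code 891.
In hexadecimal (0x-prefixed): 0x37B.

code 0x37B (decimal 891)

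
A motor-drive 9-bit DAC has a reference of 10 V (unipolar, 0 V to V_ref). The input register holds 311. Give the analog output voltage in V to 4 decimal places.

6.0742 V

LSB = 10 V / 2^9 = 19.531 mV.
V_out = 0 + 311 × 0.0195312 V = 6.07422 V.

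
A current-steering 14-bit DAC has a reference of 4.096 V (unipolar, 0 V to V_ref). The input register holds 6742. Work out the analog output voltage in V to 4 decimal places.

LSB = 4.096 V / 2^14 = 250.00 µV.
V_out = 0 + 6742 × 0.00025 V = 1.6855 V.

1.6855 V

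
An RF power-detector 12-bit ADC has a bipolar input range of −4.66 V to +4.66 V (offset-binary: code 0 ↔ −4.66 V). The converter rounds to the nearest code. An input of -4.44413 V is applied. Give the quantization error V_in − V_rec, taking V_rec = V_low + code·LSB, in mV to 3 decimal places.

LSB = 9.32/2^12 = 2.275 mV.
Scaled input = 94.8716 LSBs, so code = 95.
Reconstructed: -4.4438379 V.
Difference: -0.000292109 V → -0.292 mV.

-0.292 mV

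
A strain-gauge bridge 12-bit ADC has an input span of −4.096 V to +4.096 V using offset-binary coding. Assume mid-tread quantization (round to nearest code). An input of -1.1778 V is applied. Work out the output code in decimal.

LSB = 8.192 V / 4096 = 2.000 mV.
Input sits at 1459.100 steps above V_low.
So the output code is 1459.

code 1459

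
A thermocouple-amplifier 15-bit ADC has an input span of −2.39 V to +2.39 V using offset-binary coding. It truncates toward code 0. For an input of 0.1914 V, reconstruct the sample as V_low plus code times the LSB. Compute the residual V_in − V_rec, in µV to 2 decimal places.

Step size: 4.78 V ÷ 2^15 = 145.87 µV.
(0.1914 − (−2.39))/0.000145874 = 17696.0910; ⌊·⌋ gives code 17696.
Reconstructed: 0.19138672 V.
V_in − V_rec = 1.32812e-05 V = 13.28 µV.

13.28 µV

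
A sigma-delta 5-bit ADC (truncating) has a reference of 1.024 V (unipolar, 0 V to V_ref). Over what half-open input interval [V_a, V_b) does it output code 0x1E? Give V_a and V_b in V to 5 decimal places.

LSB = 1.024/2^5 = 32.000 mV.
Code 0x1E = 30 decimal.
V_a = V_low + 30·LSB = 0.96 V; V_b = V_low + 31·LSB = 0.992 V.

[0.96000 V, 0.99200 V)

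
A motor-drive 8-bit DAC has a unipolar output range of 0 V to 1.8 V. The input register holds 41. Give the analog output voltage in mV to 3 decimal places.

288.281 mV

LSB = 1.8 V / 2^8 = 7.031 mV.
V_out = 0 + 41 × 0.00703125 V = 0.288281 V.
= 288.281 mV.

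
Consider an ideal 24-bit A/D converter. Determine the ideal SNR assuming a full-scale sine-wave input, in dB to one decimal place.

SNR ≈ 6.02·N + 1.76 dB = 6.02·24 + 1.76 = 146.24 dB.

146.2 dB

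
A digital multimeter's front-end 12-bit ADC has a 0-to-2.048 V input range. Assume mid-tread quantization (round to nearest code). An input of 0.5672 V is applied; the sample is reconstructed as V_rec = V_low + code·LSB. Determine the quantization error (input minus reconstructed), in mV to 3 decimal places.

0.200 mV

One LSB is 2.048 V / 4096 = 0.500 mV.
(0.5672 − 0)/0.0005 = 1134.4000; round gives code 1134.
Code 1134 maps back to 0 + 1134×0.0005 V = 0.567 V.
V_in − V_rec = 0.0002 V = 0.200 mV.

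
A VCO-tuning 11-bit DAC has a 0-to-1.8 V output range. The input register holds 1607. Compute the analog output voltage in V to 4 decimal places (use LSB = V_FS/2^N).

1.4124 V

LSB = 1.8 V / 2^11 = 0.879 mV.
V_out = 0 + 1607 × 0.000878906 V = 1.4124 V.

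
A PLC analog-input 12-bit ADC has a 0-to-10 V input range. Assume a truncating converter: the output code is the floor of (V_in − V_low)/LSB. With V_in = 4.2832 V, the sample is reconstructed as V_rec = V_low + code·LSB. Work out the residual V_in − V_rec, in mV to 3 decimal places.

0.973 mV

LSB = 10/2^12 = 2.441 mV.
(V_in − V_low)/LSB = (4.2832 − 0)/0.00244141 = 1754.3987 → code 1754 (floor).
Code 1754 maps back to 0 + 1754×0.00244141 V = 4.2822266 V.
Difference: 0.000973438 V → 0.973 mV.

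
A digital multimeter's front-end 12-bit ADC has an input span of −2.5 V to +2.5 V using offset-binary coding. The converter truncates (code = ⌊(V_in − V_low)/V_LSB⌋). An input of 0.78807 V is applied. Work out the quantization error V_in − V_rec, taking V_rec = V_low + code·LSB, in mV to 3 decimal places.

LSB = 5/2^12 = 1.221 mV.
(0.78807 − (−2.5))/0.0012207 = 2693.5869; ⌊·⌋ gives code 2693.
V_rec = (−2.5) + 2693·0.0012207 = 0.78735352 V.
Error = 0.78807 − 0.78735352 = 0.000716484 V = 0.716 mV.

0.716 mV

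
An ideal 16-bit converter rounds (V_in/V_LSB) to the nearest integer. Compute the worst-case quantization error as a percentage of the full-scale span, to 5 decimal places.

Rounding → worst-case error = ½ LSB = V_FS/2^17, so 100/131072 = 0.000762939 % of full scale.

0.00076 %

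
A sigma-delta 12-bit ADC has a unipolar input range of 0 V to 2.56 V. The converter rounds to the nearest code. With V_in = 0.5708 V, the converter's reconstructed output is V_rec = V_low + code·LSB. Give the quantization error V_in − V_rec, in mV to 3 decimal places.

0.175 mV

LSB = 2.56/2^12 = 0.625 mV.
(0.5708 − 0)/0.000625 = 913.2800; round gives code 913.
V_rec = 0 + 913·0.000625 = 0.570625 V.
Difference: 0.000175 V → 0.175 mV.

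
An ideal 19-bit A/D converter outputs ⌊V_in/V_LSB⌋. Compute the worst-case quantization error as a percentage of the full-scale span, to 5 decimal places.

0.00019 %

Truncating → worst-case error = 1 LSB = V_FS/2^19, so 100/524288 = 0.000190735 % of full scale.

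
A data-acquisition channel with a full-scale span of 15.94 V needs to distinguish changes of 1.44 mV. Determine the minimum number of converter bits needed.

Number of steps required ≥ 15.94 V / 1.44 mV = 11069.44.
Need 2^N ≥ 11069.44; 2^13 = 8192, 2^14 = 16384.
Minimum N = 14.

14 bits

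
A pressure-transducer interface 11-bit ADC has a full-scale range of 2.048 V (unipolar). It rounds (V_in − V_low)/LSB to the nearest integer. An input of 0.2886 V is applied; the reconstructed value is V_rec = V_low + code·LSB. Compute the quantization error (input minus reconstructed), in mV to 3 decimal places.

-0.400 mV

LSB = 2.048/2^11 = 1.000 mV.
(V_in − V_low)/LSB = (0.2886 − 0)/0.001 = 288.6000 → code 289 (round).
Reconstructed: 0.289 V.
Difference: -0.0004 V → -0.400 mV.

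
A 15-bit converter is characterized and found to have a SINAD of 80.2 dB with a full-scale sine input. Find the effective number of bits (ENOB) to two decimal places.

13.03 bits

ENOB = (SINAD − 1.76) / 6.02 = (80.2 − 1.76)/6.02 = 13.030.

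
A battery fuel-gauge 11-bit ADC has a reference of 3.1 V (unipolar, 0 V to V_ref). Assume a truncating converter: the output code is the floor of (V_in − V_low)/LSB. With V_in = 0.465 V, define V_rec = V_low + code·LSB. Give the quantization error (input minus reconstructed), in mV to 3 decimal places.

Step size: 3.1 V ÷ 2^11 = 1.514 mV.
(V_in − V_low)/LSB = (0.465 − 0)/0.00151367 = 307.2000 → code 307 (floor).
Code 307 maps back to 0 + 307×0.00151367 V = 0.46469727 V.
Difference: 0.000302734 V → 0.303 mV.

0.303 mV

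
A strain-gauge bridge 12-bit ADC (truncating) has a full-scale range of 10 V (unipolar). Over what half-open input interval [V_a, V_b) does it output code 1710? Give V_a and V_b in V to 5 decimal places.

[4.17480 V, 4.17725 V)

LSB = 10/2^12 = 2.441 mV.
V_a = V_low + 1710·LSB = 4.1748 V; V_b = V_low + 1711·LSB = 4.17725 V.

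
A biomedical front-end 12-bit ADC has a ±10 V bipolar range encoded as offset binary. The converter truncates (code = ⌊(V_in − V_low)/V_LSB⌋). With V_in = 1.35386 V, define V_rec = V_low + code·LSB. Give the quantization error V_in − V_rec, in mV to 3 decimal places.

Step size: 20 V ÷ 2^12 = 4.883 mV.
(1.35386 − (−10))/0.00488281 = 2325.2705; ⌊·⌋ gives code 2325.
Code 2325 maps back to (−10) + 2325×0.00488281 V = 1.3525391 V.
Error = 1.35386 − 1.3525391 = 0.00132094 V = 1.321 mV.

1.321 mV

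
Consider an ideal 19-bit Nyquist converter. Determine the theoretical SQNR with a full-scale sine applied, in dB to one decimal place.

116.1 dB

SNR ≈ 6.02·N + 1.76 dB = 6.02·19 + 1.76 = 116.14 dB.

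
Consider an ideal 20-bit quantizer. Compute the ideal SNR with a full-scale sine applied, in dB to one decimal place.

122.2 dB

SNR ≈ 6.02·N + 1.76 dB = 6.02·20 + 1.76 = 122.16 dB.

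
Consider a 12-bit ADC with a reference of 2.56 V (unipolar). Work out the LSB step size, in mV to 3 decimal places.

Full-scale span = 2.56 V.
LSB = 2.56 / 2^12 = 2.56 / 4096 = 0.000625 V = 0.625 mV.

0.625 mV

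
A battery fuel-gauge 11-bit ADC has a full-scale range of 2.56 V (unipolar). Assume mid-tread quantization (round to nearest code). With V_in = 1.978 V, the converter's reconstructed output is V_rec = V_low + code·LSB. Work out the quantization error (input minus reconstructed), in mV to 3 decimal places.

LSB = 2.56/2^11 = 1.250 mV.
Scaled input = 1582.4000 LSBs, so code = 1582.
Code 1582 maps back to 0 + 1582×0.00125 V = 1.9775 V.
Error = 1.978 − 1.9775 = 0.0005 V = 0.500 mV.

0.500 mV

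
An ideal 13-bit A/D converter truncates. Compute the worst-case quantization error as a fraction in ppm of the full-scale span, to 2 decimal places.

122.07 ppm

Truncating → worst-case error = 1 LSB = V_FS/2^13, so 1e+06/8192 = 122.07 ppm of full scale.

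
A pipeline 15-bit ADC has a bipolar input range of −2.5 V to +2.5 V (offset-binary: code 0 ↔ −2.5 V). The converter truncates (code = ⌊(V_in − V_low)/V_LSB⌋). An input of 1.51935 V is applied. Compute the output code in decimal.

Full-scale span = 5 V; LSB = 5/2^15 = 152.59 µV.
Input sits at 26341.212 steps above V_low.
⌊·⌋(26341.212) = 26341.

code 26341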